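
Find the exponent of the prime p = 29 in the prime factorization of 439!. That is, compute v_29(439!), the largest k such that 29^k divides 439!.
v_29(439!) = 15

Legendre's formula: v_p(n!) = Σ_{k ≥ 1} ⌊n / p^k⌋. For p = 29, n = 439, the terms are:
  ⌊439/29^1⌋ = ⌊439/29⌋ = 15
(the next term ⌊439/29^2⌋ = 0, terminating the sum). Summing: v_29(439!) = 15 = 15.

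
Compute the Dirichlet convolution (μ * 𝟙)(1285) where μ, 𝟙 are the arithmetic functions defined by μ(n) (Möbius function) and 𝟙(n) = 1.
(μ * 𝟙)(1285) = 0

Divisors of 1285: [1, 5, 257, 1285]. For each d | 1285:
  d = 1: μ(1) · 𝟙(1285/1) = 1 · 1 = 1
  d = 5: μ(5) · 𝟙(1285/5) = -1 · 1 = -1
  d = 257: μ(257) · 𝟙(1285/257) = -1 · 1 = -1
  d = 1285: μ(1285) · 𝟙(1285/1285) = 1 · 1 = 1
Summing: (μ * 𝟙)(1285) = 1 + -1 + -1 + 1 = 0.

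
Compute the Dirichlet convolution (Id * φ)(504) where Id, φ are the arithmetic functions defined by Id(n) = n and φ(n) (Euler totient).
(Id * φ)(504) = 5460

Divisors of 504: [1, 2, 3, 4, 6, 7, 8, 9, 12, 14, 18, 21, 24, 28, 36, 42, 56, 63, 72, 84, 126, 168, 252, 504]. For each d | 504:
  d = 1: Id(1) · φ(504/1) = 1 · 144 = 144
  d = 2: Id(2) · φ(504/2) = 2 · 72 = 144
  d = 3: Id(3) · φ(504/3) = 3 · 48 = 144
  d = 4: Id(4) · φ(504/4) = 4 · 36 = 144
  d = 6: Id(6) · φ(504/6) = 6 · 24 = 144
  d = 7: Id(7) · φ(504/7) = 7 · 24 = 168
  d = 8: Id(8) · φ(504/8) = 8 · 36 = 288
  d = 9: Id(9) · φ(504/9) = 9 · 24 = 216
  d = 12: Id(12) · φ(504/12) = 12 · 12 = 144
  d = 14: Id(14) · φ(504/14) = 14 · 12 = 168
  d = 18: Id(18) · φ(504/18) = 18 · 12 = 216
  d = 21: Id(21) · φ(504/21) = 21 · 8 = 168
  d = 24: Id(24) · φ(504/24) = 24 · 12 = 288
  d = 28: Id(28) · φ(504/28) = 28 · 6 = 168
  d = 36: Id(36) · φ(504/36) = 36 · 6 = 216
  d = 42: Id(42) · φ(504/42) = 42 · 4 = 168
  d = 56: Id(56) · φ(504/56) = 56 · 6 = 336
  d = 63: Id(63) · φ(504/63) = 63 · 4 = 252
  d = 72: Id(72) · φ(504/72) = 72 · 6 = 432
  d = 84: Id(84) · φ(504/84) = 84 · 2 = 168
  d = 126: Id(126) · φ(504/126) = 126 · 2 = 252
  d = 168: Id(168) · φ(504/168) = 168 · 2 = 336
  d = 252: Id(252) · φ(504/252) = 252 · 1 = 252
  d = 504: Id(504) · φ(504/504) = 504 · 1 = 504
Summing: (Id * φ)(504) = 144 + 144 + 144 + 144 + 144 + 168 + 288 + 216 + 144 + 168 + 216 + 168 + 288 + 168 + 216 + 168 + 336 + 252 + 432 + 168 + 252 + 336 + 252 + 504 = 5460.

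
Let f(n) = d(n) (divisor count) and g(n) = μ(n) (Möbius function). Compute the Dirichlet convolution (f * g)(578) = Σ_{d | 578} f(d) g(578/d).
(d * μ)(578) = 1

Divisors of 578: [1, 2, 17, 34, 289, 578]. For each d | 578:
  d = 1: d(1) · μ(578/1) = 1 · 0 = 0
  d = 2: d(2) · μ(578/2) = 2 · 0 = 0
  d = 17: d(17) · μ(578/17) = 2 · 1 = 2
  d = 34: d(34) · μ(578/34) = 4 · -1 = -4
  d = 289: d(289) · μ(578/289) = 3 · -1 = -3
  d = 578: d(578) · μ(578/578) = 6 · 1 = 6
Summing: (d * μ)(578) = 0 + 0 + 2 + -4 + -3 + 6 = 1.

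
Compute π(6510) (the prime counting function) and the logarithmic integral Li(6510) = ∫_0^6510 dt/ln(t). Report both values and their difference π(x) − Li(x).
π(6510) = 842;  Li(6510) ≈ 858.76;  π(x) − Li(x) ≈ -16.76.

Direct count of primes ≤ 6510 gives π(6510) = 842. Numerical evaluation of the logarithmic integral gives Li(6510) ≈ 858.76. The difference π(x) − Li(x) ≈ -16.76 is typically negative for small/moderate x (Li(x) overestimates), though Littlewood's theorem shows this sign changes infinitely often.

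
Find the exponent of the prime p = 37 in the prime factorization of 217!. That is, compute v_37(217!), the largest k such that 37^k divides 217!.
v_37(217!) = 5

Legendre's formula: v_p(n!) = Σ_{k ≥ 1} ⌊n / p^k⌋. For p = 37, n = 217, the terms are:
  ⌊217/37^1⌋ = ⌊217/37⌋ = 5
(the next term ⌊217/37^2⌋ = 0, terminating the sum). Summing: v_37(217!) = 5 = 5.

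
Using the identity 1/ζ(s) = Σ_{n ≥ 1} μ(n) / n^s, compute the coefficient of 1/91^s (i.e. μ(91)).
μ(91) = 1

Factor n = 91 = 7 · 13. μ(n) = 0 if any exponent ≥ 2 (not squarefree); otherwise μ(n) = (−1)^{ω(n)} where ω(n) is the number of distinct prime factors. Applying: μ(91) = 1.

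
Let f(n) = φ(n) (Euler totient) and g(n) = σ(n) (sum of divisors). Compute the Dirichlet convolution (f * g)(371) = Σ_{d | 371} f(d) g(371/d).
(φ * σ)(371) = 1484

Divisors of 371: [1, 7, 53, 371]. For each d | 371:
  d = 1: φ(1) · σ(371/1) = 1 · 432 = 432
  d = 7: φ(7) · σ(371/7) = 6 · 54 = 324
  d = 53: φ(53) · σ(371/53) = 52 · 8 = 416
  d = 371: φ(371) · σ(371/371) = 312 · 1 = 312
Summing: (φ * σ)(371) = 432 + 324 + 416 + 312 = 1484.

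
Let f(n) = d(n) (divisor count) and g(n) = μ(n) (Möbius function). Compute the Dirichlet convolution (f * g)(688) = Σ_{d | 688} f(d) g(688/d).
(d * μ)(688) = 1

Divisors of 688: [1, 2, 4, 8, 16, 43, 86, 172, 344, 688]. For each d | 688:
  d = 1: d(1) · μ(688/1) = 1 · 0 = 0
  d = 2: d(2) · μ(688/2) = 2 · 0 = 0
  d = 4: d(4) · μ(688/4) = 3 · 0 = 0
  d = 8: d(8) · μ(688/8) = 4 · 1 = 4
  d = 16: d(16) · μ(688/16) = 5 · -1 = -5
  d = 43: d(43) · μ(688/43) = 2 · 0 = 0
  d = 86: d(86) · μ(688/86) = 4 · 0 = 0
  d = 172: d(172) · μ(688/172) = 6 · 0 = 0
  d = 344: d(344) · μ(688/344) = 8 · -1 = -8
  d = 688: d(688) · μ(688/688) = 10 · 1 = 10
Summing: (d * μ)(688) = 0 + 0 + 0 + 4 + -5 + 0 + 0 + 0 + -8 + 10 = 1.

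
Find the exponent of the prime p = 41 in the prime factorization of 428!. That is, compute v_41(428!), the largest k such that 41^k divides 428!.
v_41(428!) = 10

Legendre's formula: v_p(n!) = Σ_{k ≥ 1} ⌊n / p^k⌋. For p = 41, n = 428, the terms are:
  ⌊428/41^1⌋ = ⌊428/41⌋ = 10
(the next term ⌊428/41^2⌋ = 0, terminating the sum). Summing: v_41(428!) = 10 = 10.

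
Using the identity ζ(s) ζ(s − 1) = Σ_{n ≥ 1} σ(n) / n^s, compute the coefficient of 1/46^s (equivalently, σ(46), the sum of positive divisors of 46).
σ(46) = 72

In the product (Σ m^0/m^s)(Σ k / k^s) = Σ (Σ_{d | n} d) / n^s, the coefficient of 1/n^s is σ(n) = Σ_{d | n} d. For n = 46, divisors are [1, 2, 23, 46]; summing: σ(46) = 72.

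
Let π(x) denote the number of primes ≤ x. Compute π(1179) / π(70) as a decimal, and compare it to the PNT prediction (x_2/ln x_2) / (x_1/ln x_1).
π(1179)/π(70) = 193/19 ≈ 10.1579;  PNT prediction ≈ 10.1177.

π(70) = 19 and π(1179) = 193, so π(1179)/π(70) ≈ 10.1579. The PNT-predicted ratio is (1179/ln(1179)) / (70/ln(70)) ≈ 10.1177. The two agree to within a few percent, as expected.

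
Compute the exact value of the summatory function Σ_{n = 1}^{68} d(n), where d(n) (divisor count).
Σ_{n ≤ 68} d(n) = 300

Compute d(n) for each 1 ≤ n ≤ 68: d(1) = 1, d(2) = 2, d(3) = 2, d(4) = 3, d(5) = 2, d(6) = 4, d(7) = 2, d(8) = 4, d(9) = 3, d(10) = 4, d(11) = 2, d(12) = 6, d(13) = 2, d(14) = 4, d(15) = 4, d(16) = 5, d(17) = 2, d(18) = 6, d(19) = 2, d(20) = 6, d(21) = 4, d(22) = 4, d(23) = 2, d(24) = 8, d(25) = 3, d(26) = 4, d(27) = 4, d(28) = 6, d(29) = 2, d(30) = 8, d(31) = 2, d(32) = 6, d(33) = 4, d(34) = 4, d(35) = 4, d(36) = 9, d(37) = 2, d(38) = 4, d(39) = 4, d(40) = 8, d(41) = 2, d(42) = 8, d(43) = 2, d(44) = 6, d(45) = 6, d(46) = 4, d(47) = 2, d(48) = 10, d(49) = 3, d(50) = 6, d(51) = 4, d(52) = 6, d(53) = 2, d(54) = 8, d(55) = 4, d(56) = 8, d(57) = 4, d(58) = 4, d(59) = 2, d(60) = 12, d(61) = 2, d(62) = 4, d(63) = 6, d(64) = 7, d(65) = 4, d(66) = 8, d(67) = 2, d(68) = 6. Summing all 68 values: 300. (Dirichlet's divisor formula: Σ_{n ≤ x} d(n) = x ln(x) + (2γ − 1) x + O(√x). For x = 68, the asymptotic estimate is ≈ 297.43.)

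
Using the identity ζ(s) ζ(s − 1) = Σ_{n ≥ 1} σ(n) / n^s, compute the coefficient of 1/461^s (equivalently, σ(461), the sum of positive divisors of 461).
σ(461) = 462

In the product (Σ m^0/m^s)(Σ k / k^s) = Σ (Σ_{d | n} d) / n^s, the coefficient of 1/n^s is σ(n) = Σ_{d | n} d. For n = 461, divisors are [1, 461]; summing: σ(461) = 462.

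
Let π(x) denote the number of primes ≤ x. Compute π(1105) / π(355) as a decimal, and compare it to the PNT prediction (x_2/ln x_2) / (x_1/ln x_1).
π(1105)/π(355) = 185/71 ≈ 2.6056;  PNT prediction ≈ 2.6083.

π(355) = 71 and π(1105) = 185, so π(1105)/π(355) ≈ 2.6056. The PNT-predicted ratio is (1105/ln(1105)) / (355/ln(355)) ≈ 2.6083. The two agree to within a few percent, as expected.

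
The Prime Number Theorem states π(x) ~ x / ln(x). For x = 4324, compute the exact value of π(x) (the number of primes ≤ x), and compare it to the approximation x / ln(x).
π(4324) = 590;  x/ln(x) ≈ 516.49;  relative error ≈ 12.46%.

Directly count primes up to 4324: π(4324) = 590. The PNT approximation gives 4324/ln(4324) ≈ 4324/8.37194 ≈ 516.49. Relative error (π(x) − x/ln(x)) / π(x) ≈ 12.46%; the approximation is known to undercount slightly (Li(x) is a better estimate).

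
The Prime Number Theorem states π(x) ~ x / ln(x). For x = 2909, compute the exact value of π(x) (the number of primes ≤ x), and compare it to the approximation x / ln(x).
π(2909) = 421;  x/ln(x) ≈ 364.74;  relative error ≈ 13.36%.

Directly count primes up to 2909: π(2909) = 421. The PNT approximation gives 2909/ln(2909) ≈ 2909/7.97556 ≈ 364.74. Relative error (π(x) − x/ln(x)) / π(x) ≈ 13.36%; the approximation is known to undercount slightly (Li(x) is a better estimate).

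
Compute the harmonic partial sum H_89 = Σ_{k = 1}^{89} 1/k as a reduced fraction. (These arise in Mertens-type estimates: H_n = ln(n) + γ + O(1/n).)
H_89 = 3645196481713595484337076792241271893701/718766754945489455304472257065075294400

Direct summation: H_89 = 1 + 1/2 + ... + 1/89. The least common denominator is lcm(1, ..., 89) = 718766754945489455304472257065075294400; over this denominator the numerator is 718766754945489455304472257065075294400 + 359383377472744727652236128532537647200 + 239588918315163151768157419021691764800 + 179691688736372363826118064266268823600 + 143753350989097891060894451413015058880 + 119794459157581575884078709510845882400 + 102680964992212779329210322437867899200 + 89845844368186181913059032133134411800 + 79862972771721050589385806340563921600 + 71876675494548945530447225706507529440 + 65342432267771768664042932460461390400 + 59897229578790787942039354755422941200 + 55289750380422265792651712081928868800 + 51340482496106389664605161218933949600 + 47917783663032630353631483804338352960 + 44922922184093090956529516066567205900 + 42280397349734673841439544533239723200 + 39931486385860525294692903170281960800 + 37829829207657339752866960898161857600 + 35938337747274472765223612853253764720 + 34226988330737593109736774145955966400 + 32671216133885884332021466230230695200 + 31250728475890845882803141611525012800 + 29948614789395393971019677377711470600 + 28750670197819578212178890282603011776 + 27644875190211132896325856040964434400 + 26620990923907016863128602113521307200 + 25670241248053194832302580609466974800 + 24785060515361705355326629553968113600 + 23958891831516315176815741902169176480 + 23186024353080305009821685711776622400 + 22461461092046545478264758033283602950 + 21780810755923922888014310820153796800 + 21140198674867336920719772266619861600 + 20536192998442555865842064487573579840 + 19965743192930262647346451585140980400 + 19426128512040255548769520461218251200 + 18914914603828669876433480449080928800 + 18429916793474088597550570693976289600 + 17969168873637236382611806426626882360 + 17530896462085108665962737977196958400 + 17113494165368796554868387072977983200 + 16715505928964871053592378071280820800 + 16335608066942942166010733115115347600 + 15972594554344210117877161268112784320 + 15625364237945422941401570805762506400 + 15292909679691265006478133129044155200 + 14974307394697696985509838688855735300 + 14668709284601825618458617491123985600 + 14375335098909789106089445141301505888 + 14093465783244891280479848177746574400 + 13822437595105566448162928020482217200 + 13561636885763951986876835038963684800 + 13310495461953508431564301056760653600 + 13068486453554353732808586492092278080 + 12835120624026597416151290304733487400 + 12609943069219113250955653632720619200 + 12392530257680852677663314776984056800 + 12182487371957448394991055204492801600 + 11979445915758157588407870951084588240 + 11783061556483433693515938640411070400 + 11593012176540152504910842855888311200 + 11408996110245864369912258048651988800 + 11230730546023272739132379016641801475 + 11057950076084453158530342416385773760 + 10890405377961961444007155410076898400 + 10727862014111782914992123239777243200 + 10570099337433668460359886133309930800 + 10416909491963615294267713870508337600 + 10268096499221277932921032243786789920 + 10123475421767457116964397986832046400 + 9982871596465131323673225792570490200 + 9846119930760129524718798041987332800 + 9713064256020127774384760230609125600 + 9583556732606526070726296760867670592 + 9457457301914334938216740224540464400 + 9334633181110252666291847494351627200 + 9214958396737044298775285346988144800 + 9098313353740372851955345026140193600 + 8984584436818618191305903213313441180 + 8873663641302338954376200704507102400 + 8765448231042554332981368988598479200 + 8659840421029993437403280205603316800 + 8556747082684398277434193536488991600 + 8456079469946934768287908906647944640 + 8357752964482435526796189035640410400 + 8261686838453901785108876517989371200 + 8167804033471471083005366557557673800 + 8076030954443701744994070304101969600 = 3645196481713595484337076792241271893701, so H_89 = 3645196481713595484337076792241271893701/718766754945489455304472257065075294400 (already in lowest terms) ≈ 5.07146. (The PNT-adjacent estimate ln(89) + γ ≈ 5.06585 matches within O(1/n).)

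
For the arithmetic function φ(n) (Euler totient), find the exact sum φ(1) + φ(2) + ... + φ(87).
Σ_{n ≤ 87} φ(n) = 2328

Compute φ(n) for each 1 ≤ n ≤ 87: φ(1) = 1, φ(2) = 1, φ(3) = 2, φ(4) = 2, φ(5) = 4, φ(6) = 2, φ(7) = 6, φ(8) = 4, φ(9) = 6, φ(10) = 4, φ(11) = 10, φ(12) = 4, φ(13) = 12, φ(14) = 6, φ(15) = 8, φ(16) = 8, φ(17) = 16, φ(18) = 6, φ(19) = 18, φ(20) = 8, φ(21) = 12, φ(22) = 10, φ(23) = 22, φ(24) = 8, φ(25) = 20, φ(26) = 12, φ(27) = 18, φ(28) = 12, φ(29) = 28, φ(30) = 8, φ(31) = 30, φ(32) = 16, φ(33) = 20, φ(34) = 16, φ(35) = 24, φ(36) = 12, φ(37) = 36, φ(38) = 18, φ(39) = 24, φ(40) = 16, φ(41) = 40, φ(42) = 12, φ(43) = 42, φ(44) = 20, φ(45) = 24, φ(46) = 22, φ(47) = 46, φ(48) = 16, φ(49) = 42, φ(50) = 20, φ(51) = 32, φ(52) = 24, φ(53) = 52, φ(54) = 18, φ(55) = 40, φ(56) = 24, φ(57) = 36, φ(58) = 28, φ(59) = 58, φ(60) = 16, φ(61) = 60, φ(62) = 30, φ(63) = 36, φ(64) = 32, φ(65) = 48, φ(66) = 20, φ(67) = 66, φ(68) = 32, φ(69) = 44, φ(70) = 24, φ(71) = 70, φ(72) = 24, φ(73) = 72, φ(74) = 36, φ(75) = 40, φ(76) = 36, φ(77) = 60, φ(78) = 24, φ(79) = 78, φ(80) = 32, φ(81) = 54, φ(82) = 40, φ(83) = 82, φ(84) = 24, φ(85) = 64, φ(86) = 42, φ(87) = 56. Summing all 87 values: 2328. (Average order: Σ_{n ≤ x} φ(n) ~ (3/π²) x². For x = 87, (3/π²)·87² ≈ 2300.70.)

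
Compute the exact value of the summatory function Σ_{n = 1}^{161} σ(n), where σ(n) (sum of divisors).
Σ_{n ≤ 161} σ(n) = 21346

Compute σ(n) for each 1 ≤ n ≤ 161: σ(1) = 1, σ(2) = 3, σ(3) = 4, σ(4) = 7, σ(5) = 6, σ(6) = 12, σ(7) = 8, σ(8) = 15, σ(9) = 13, σ(10) = 18, σ(11) = 12, σ(12) = 28, σ(13) = 14, σ(14) = 24, σ(15) = 24, σ(16) = 31, σ(17) = 18, σ(18) = 39, σ(19) = 20, σ(20) = 42, σ(21) = 32, σ(22) = 36, σ(23) = 24, σ(24) = 60, σ(25) = 31, σ(26) = 42, σ(27) = 40, σ(28) = 56, σ(29) = 30, σ(30) = 72, σ(31) = 32, σ(32) = 63, σ(33) = 48, σ(34) = 54, σ(35) = 48, σ(36) = 91, σ(37) = 38, σ(38) = 60, σ(39) = 56, σ(40) = 90, σ(41) = 42, σ(42) = 96, σ(43) = 44, σ(44) = 84, σ(45) = 78, σ(46) = 72, σ(47) = 48, σ(48) = 124, σ(49) = 57, σ(50) = 93, σ(51) = 72, σ(52) = 98, σ(53) = 54, σ(54) = 120, σ(55) = 72, σ(56) = 120, σ(57) = 80, σ(58) = 90, σ(59) = 60, σ(60) = 168, σ(61) = 62, σ(62) = 96, σ(63) = 104, σ(64) = 127, σ(65) = 84, σ(66) = 144, σ(67) = 68, σ(68) = 126, σ(69) = 96, σ(70) = 144, σ(71) = 72, σ(72) = 195, σ(73) = 74, σ(74) = 114, σ(75) = 124, σ(76) = 140, σ(77) = 96, σ(78) = 168, σ(79) = 80, σ(80) = 186, σ(81) = 121, σ(82) = 126, σ(83) = 84, σ(84) = 224, σ(85) = 108, σ(86) = 132, σ(87) = 120, σ(88) = 180, σ(89) = 90, σ(90) = 234, σ(91) = 112, σ(92) = 168, σ(93) = 128, σ(94) = 144, σ(95) = 120, σ(96) = 252, σ(97) = 98, σ(98) = 171, σ(99) = 156, σ(100) = 217, σ(101) = 102, σ(102) = 216, σ(103) = 104, σ(104) = 210, σ(105) = 192, σ(106) = 162, σ(107) = 108, σ(108) = 280, σ(109) = 110, σ(110) = 216, σ(111) = 152, σ(112) = 248, σ(113) = 114, σ(114) = 240, σ(115) = 144, σ(116) = 210, σ(117) = 182, σ(118) = 180, σ(119) = 144, σ(120) = 360, σ(121) = 133, σ(122) = 186, σ(123) = 168, σ(124) = 224, σ(125) = 156, σ(126) = 312, σ(127) = 128, σ(128) = 255, σ(129) = 176, σ(130) = 252, σ(131) = 132, σ(132) = 336, σ(133) = 160, σ(134) = 204, σ(135) = 240, σ(136) = 270, σ(137) = 138, σ(138) = 288, σ(139) = 140, σ(140) = 336, σ(141) = 192, σ(142) = 216, σ(143) = 168, σ(144) = 403, σ(145) = 180, σ(146) = 222, σ(147) = 228, σ(148) = 266, σ(149) = 150, σ(150) = 372, σ(151) = 152, σ(152) = 300, σ(153) = 234, σ(154) = 288, σ(155) = 192, σ(156) = 392, σ(157) = 158, σ(158) = 240, σ(159) = 216, σ(160) = 378, σ(161) = 192. Summing all 161 values: 21346. (Average order: Σ_{n ≤ x} σ(n) ~ (π²/12) x². For x = 161, (π²/12)·161² ≈ 21319.17.)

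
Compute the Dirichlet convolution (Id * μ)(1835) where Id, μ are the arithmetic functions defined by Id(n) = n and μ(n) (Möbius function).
(Id * μ)(1835) = 1464

Divisors of 1835: [1, 5, 367, 1835]. For each d | 1835:
  d = 1: Id(1) · μ(1835/1) = 1 · 1 = 1
  d = 5: Id(5) · μ(1835/5) = 5 · -1 = -5
  d = 367: Id(367) · μ(1835/367) = 367 · -1 = -367
  d = 1835: Id(1835) · μ(1835/1835) = 1835 · 1 = 1835
Summing: (Id * μ)(1835) = 1 + -5 + -367 + 1835 = 1464.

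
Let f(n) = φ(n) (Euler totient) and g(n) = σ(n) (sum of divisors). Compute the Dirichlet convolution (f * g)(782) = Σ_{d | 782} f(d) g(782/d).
(φ * σ)(782) = 6256

Divisors of 782: [1, 2, 17, 23, 34, 46, 391, 782]. For each d | 782:
  d = 1: φ(1) · σ(782/1) = 1 · 1296 = 1296
  d = 2: φ(2) · σ(782/2) = 1 · 432 = 432
  d = 17: φ(17) · σ(782/17) = 16 · 72 = 1152
  d = 23: φ(23) · σ(782/23) = 22 · 54 = 1188
  d = 34: φ(34) · σ(782/34) = 16 · 24 = 384
  d = 46: φ(46) · σ(782/46) = 22 · 18 = 396
  d = 391: φ(391) · σ(782/391) = 352 · 3 = 1056
  d = 782: φ(782) · σ(782/782) = 352 · 1 = 352
Summing: (φ * σ)(782) = 1296 + 432 + 1152 + 1188 + 384 + 396 + 1056 + 352 = 6256.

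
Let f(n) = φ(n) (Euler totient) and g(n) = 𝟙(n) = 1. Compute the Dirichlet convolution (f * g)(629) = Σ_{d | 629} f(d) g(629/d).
(φ * 𝟙)(629) = 629

Divisors of 629: [1, 17, 37, 629]. For each d | 629:
  d = 1: φ(1) · 𝟙(629/1) = 1 · 1 = 1
  d = 17: φ(17) · 𝟙(629/17) = 16 · 1 = 16
  d = 37: φ(37) · 𝟙(629/37) = 36 · 1 = 36
  d = 629: φ(629) · 𝟙(629/629) = 576 · 1 = 576
Summing: (φ * 𝟙)(629) = 1 + 16 + 36 + 576 = 629.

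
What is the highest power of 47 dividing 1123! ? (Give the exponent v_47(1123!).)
v_47(1123!) = 23

Legendre's formula: v_p(n!) = Σ_{k ≥ 1} ⌊n / p^k⌋. For p = 47, n = 1123, the terms are:
  ⌊1123/47^1⌋ = ⌊1123/47⌋ = 23
(the next term ⌊1123/47^2⌋ = 0, terminating the sum). Summing: v_47(1123!) = 23 = 23.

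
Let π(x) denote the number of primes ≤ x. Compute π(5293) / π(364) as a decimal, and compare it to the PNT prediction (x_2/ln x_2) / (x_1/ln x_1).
π(5293)/π(364) = 701/72 ≈ 9.7361;  PNT prediction ≈ 10.0012.

π(364) = 72 and π(5293) = 701, so π(5293)/π(364) ≈ 9.7361. The PNT-predicted ratio is (5293/ln(5293)) / (364/ln(364)) ≈ 10.0012. The two agree to within a few percent, as expected.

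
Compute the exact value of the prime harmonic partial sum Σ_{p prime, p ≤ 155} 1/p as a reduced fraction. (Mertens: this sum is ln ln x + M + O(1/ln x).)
Σ 1/p = 426559540131011718238816115585684956391671166781102121476137/225319534991831177328890236228992001350685163362356544091910

π(155) = 36, so the primes ≤ 155 are [2, 3, 5, 7, 11, 13, 17, 19, 23, 29, 31, 37, 41, 43, 47, 53, 59, 61, 67, 71, 73, 79, 83, 89, 97, 101, 103, 107, 109, 113, 127, 131, 137, 139, 149, 151]. Summing 1/p over these primes: 426559540131011718238816115585684956391671166781102121476137/225319534991831177328890236228992001350685163362356544091910 ≈ 1.8931. Mertens estimate ln ln(155) + 0.2615 ≈ 1.8796.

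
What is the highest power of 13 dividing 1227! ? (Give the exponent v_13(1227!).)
v_13(1227!) = 101

Legendre's formula: v_p(n!) = Σ_{k ≥ 1} ⌊n / p^k⌋. For p = 13, n = 1227, the terms are:
  ⌊1227/13^1⌋ = ⌊1227/13⌋ = 94
  ⌊1227/13^2⌋ = ⌊1227/169⌋ = 7
(the next term ⌊1227/13^3⌋ = 0, terminating the sum). Summing: v_13(1227!) = 94 + 7 = 101.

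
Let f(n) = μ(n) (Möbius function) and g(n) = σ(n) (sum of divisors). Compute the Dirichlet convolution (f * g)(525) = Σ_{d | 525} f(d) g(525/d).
(μ * σ)(525) = 525

Divisors of 525: [1, 3, 5, 7, 15, 21, 25, 35, 75, 105, 175, 525]. For each d | 525:
  d = 1: μ(1) · σ(525/1) = 1 · 992 = 992
  d = 3: μ(3) · σ(525/3) = -1 · 248 = -248
  d = 5: μ(5) · σ(525/5) = -1 · 192 = -192
  d = 7: μ(7) · σ(525/7) = -1 · 124 = -124
  d = 15: μ(15) · σ(525/15) = 1 · 48 = 48
  d = 21: μ(21) · σ(525/21) = 1 · 31 = 31
  d = 25: μ(25) · σ(525/25) = 0 · 32 = 0
  d = 35: μ(35) · σ(525/35) = 1 · 24 = 24
  d = 75: μ(75) · σ(525/75) = 0 · 8 = 0
  d = 105: μ(105) · σ(525/105) = -1 · 6 = -6
  d = 175: μ(175) · σ(525/175) = 0 · 4 = 0
  d = 525: μ(525) · σ(525/525) = 0 · 1 = 0
Summing: (μ * σ)(525) = 992 + -248 + -192 + -124 + 48 + 31 + 0 + 24 + 0 + -6 + 0 + 0 = 525.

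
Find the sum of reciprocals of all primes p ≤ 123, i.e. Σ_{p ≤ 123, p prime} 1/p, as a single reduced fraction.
Σ 1/p = 58472171373748331322981543916880425472323867753/31610054640417607788145206291543662493274686990

π(123) = 30, so the primes ≤ 123 are [2, 3, 5, 7, 11, 13, 17, 19, 23, 29, 31, 37, 41, 43, 47, 53, 59, 61, 67, 71, 73, 79, 83, 89, 97, 101, 103, 107, 109, 113]. Summing 1/p over these primes: 58472171373748331322981543916880425472323867753/31610054640417607788145206291543662493274686990 ≈ 1.8498. Mertens estimate ln ln(123) + 0.2615 ≈ 1.8326.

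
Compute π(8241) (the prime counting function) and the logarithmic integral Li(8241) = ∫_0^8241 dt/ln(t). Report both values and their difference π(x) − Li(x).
π(8241) = 1034;  Li(8241) ≈ 1053.19;  π(x) − Li(x) ≈ -19.19.

Direct count of primes ≤ 8241 gives π(8241) = 1034. Numerical evaluation of the logarithmic integral gives Li(8241) ≈ 1053.19. The difference π(x) − Li(x) ≈ -19.19 is typically negative for small/moderate x (Li(x) overestimates), though Littlewood's theorem shows this sign changes infinitely often.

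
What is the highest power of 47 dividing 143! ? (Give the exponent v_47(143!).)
v_47(143!) = 3

Legendre's formula: v_p(n!) = Σ_{k ≥ 1} ⌊n / p^k⌋. For p = 47, n = 143, the terms are:
  ⌊143/47^1⌋ = ⌊143/47⌋ = 3
(the next term ⌊143/47^2⌋ = 0, terminating the sum). Summing: v_47(143!) = 3 = 3.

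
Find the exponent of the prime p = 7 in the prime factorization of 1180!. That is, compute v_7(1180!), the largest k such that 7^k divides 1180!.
v_7(1180!) = 195

Legendre's formula: v_p(n!) = Σ_{k ≥ 1} ⌊n / p^k⌋. For p = 7, n = 1180, the terms are:
  ⌊1180/7^1⌋ = ⌊1180/7⌋ = 168
  ⌊1180/7^2⌋ = ⌊1180/49⌋ = 24
  ⌊1180/7^3⌋ = ⌊1180/343⌋ = 3
(the next term ⌊1180/7^4⌋ = 0, terminating the sum). Summing: v_7(1180!) = 168 + 24 + 3 = 195.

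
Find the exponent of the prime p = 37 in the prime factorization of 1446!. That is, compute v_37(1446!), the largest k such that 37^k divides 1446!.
v_37(1446!) = 40

Legendre's formula: v_p(n!) = Σ_{k ≥ 1} ⌊n / p^k⌋. For p = 37, n = 1446, the terms are:
  ⌊1446/37^1⌋ = ⌊1446/37⌋ = 39
  ⌊1446/37^2⌋ = ⌊1446/1369⌋ = 1
(the next term ⌊1446/37^3⌋ = 0, terminating the sum). Summing: v_37(1446!) = 39 + 1 = 40.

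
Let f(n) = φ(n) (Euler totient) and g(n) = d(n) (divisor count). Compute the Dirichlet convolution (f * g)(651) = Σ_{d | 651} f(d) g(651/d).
(φ * d)(651) = 1024

Divisors of 651: [1, 3, 7, 21, 31, 93, 217, 651]. For each d | 651:
  d = 1: φ(1) · d(651/1) = 1 · 8 = 8
  d = 3: φ(3) · d(651/3) = 2 · 4 = 8
  d = 7: φ(7) · d(651/7) = 6 · 4 = 24
  d = 21: φ(21) · d(651/21) = 12 · 2 = 24
  d = 31: φ(31) · d(651/31) = 30 · 4 = 120
  d = 93: φ(93) · d(651/93) = 60 · 2 = 120
  d = 217: φ(217) · d(651/217) = 180 · 2 = 360
  d = 651: φ(651) · d(651/651) = 360 · 1 = 360
Summing: (φ * d)(651) = 8 + 8 + 24 + 24 + 120 + 120 + 360 + 360 = 1024.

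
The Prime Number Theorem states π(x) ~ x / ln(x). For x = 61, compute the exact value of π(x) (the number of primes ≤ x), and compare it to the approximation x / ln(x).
π(61) = 18;  x/ln(x) ≈ 14.84;  relative error ≈ 17.56%.

Directly count primes up to 61: π(61) = 18. The PNT approximation gives 61/ln(61) ≈ 61/4.11087 ≈ 14.84. Relative error (π(x) − x/ln(x)) / π(x) ≈ 17.56%; the approximation is known to undercount slightly (Li(x) is a better estimate).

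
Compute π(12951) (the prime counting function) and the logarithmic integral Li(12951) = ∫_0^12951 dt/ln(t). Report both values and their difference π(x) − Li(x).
π(12951) = 1541;  Li(12951) ≈ 1561.93;  π(x) − Li(x) ≈ -20.93.

Direct count of primes ≤ 12951 gives π(12951) = 1541. Numerical evaluation of the logarithmic integral gives Li(12951) ≈ 1561.93. The difference π(x) − Li(x) ≈ -20.93 is typically negative for small/moderate x (Li(x) overestimates), though Littlewood's theorem shows this sign changes infinitely often.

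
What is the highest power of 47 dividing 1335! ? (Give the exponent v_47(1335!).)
v_47(1335!) = 28

Legendre's formula: v_p(n!) = Σ_{k ≥ 1} ⌊n / p^k⌋. For p = 47, n = 1335, the terms are:
  ⌊1335/47^1⌋ = ⌊1335/47⌋ = 28
(the next term ⌊1335/47^2⌋ = 0, terminating the sum). Summing: v_47(1335!) = 28 = 28.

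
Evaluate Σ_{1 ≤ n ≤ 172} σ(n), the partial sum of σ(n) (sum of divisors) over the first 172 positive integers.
Σ_{n ≤ 172} σ(n) = 24430

Compute σ(n) for each 1 ≤ n ≤ 172: σ(1) = 1, σ(2) = 3, σ(3) = 4, σ(4) = 7, σ(5) = 6, σ(6) = 12, σ(7) = 8, σ(8) = 15, σ(9) = 13, σ(10) = 18, σ(11) = 12, σ(12) = 28, σ(13) = 14, σ(14) = 24, σ(15) = 24, σ(16) = 31, σ(17) = 18, σ(18) = 39, σ(19) = 20, σ(20) = 42, σ(21) = 32, σ(22) = 36, σ(23) = 24, σ(24) = 60, σ(25) = 31, σ(26) = 42, σ(27) = 40, σ(28) = 56, σ(29) = 30, σ(30) = 72, σ(31) = 32, σ(32) = 63, σ(33) = 48, σ(34) = 54, σ(35) = 48, σ(36) = 91, σ(37) = 38, σ(38) = 60, σ(39) = 56, σ(40) = 90, σ(41) = 42, σ(42) = 96, σ(43) = 44, σ(44) = 84, σ(45) = 78, σ(46) = 72, σ(47) = 48, σ(48) = 124, σ(49) = 57, σ(50) = 93, σ(51) = 72, σ(52) = 98, σ(53) = 54, σ(54) = 120, σ(55) = 72, σ(56) = 120, σ(57) = 80, σ(58) = 90, σ(59) = 60, σ(60) = 168, σ(61) = 62, σ(62) = 96, σ(63) = 104, σ(64) = 127, σ(65) = 84, σ(66) = 144, σ(67) = 68, σ(68) = 126, σ(69) = 96, σ(70) = 144, σ(71) = 72, σ(72) = 195, σ(73) = 74, σ(74) = 114, σ(75) = 124, σ(76) = 140, σ(77) = 96, σ(78) = 168, σ(79) = 80, σ(80) = 186, σ(81) = 121, σ(82) = 126, σ(83) = 84, σ(84) = 224, σ(85) = 108, σ(86) = 132, σ(87) = 120, σ(88) = 180, σ(89) = 90, σ(90) = 234, σ(91) = 112, σ(92) = 168, σ(93) = 128, σ(94) = 144, σ(95) = 120, σ(96) = 252, σ(97) = 98, σ(98) = 171, σ(99) = 156, σ(100) = 217, σ(101) = 102, σ(102) = 216, σ(103) = 104, σ(104) = 210, σ(105) = 192, σ(106) = 162, σ(107) = 108, σ(108) = 280, σ(109) = 110, σ(110) = 216, σ(111) = 152, σ(112) = 248, σ(113) = 114, σ(114) = 240, σ(115) = 144, σ(116) = 210, σ(117) = 182, σ(118) = 180, σ(119) = 144, σ(120) = 360, σ(121) = 133, σ(122) = 186, σ(123) = 168, σ(124) = 224, σ(125) = 156, σ(126) = 312, σ(127) = 128, σ(128) = 255, σ(129) = 176, σ(130) = 252, σ(131) = 132, σ(132) = 336, σ(133) = 160, σ(134) = 204, σ(135) = 240, σ(136) = 270, σ(137) = 138, σ(138) = 288, σ(139) = 140, σ(140) = 336, σ(141) = 192, σ(142) = 216, σ(143) = 168, σ(144) = 403, σ(145) = 180, σ(146) = 222, σ(147) = 228, σ(148) = 266, σ(149) = 150, σ(150) = 372, σ(151) = 152, σ(152) = 300, σ(153) = 234, σ(154) = 288, σ(155) = 192, σ(156) = 392, σ(157) = 158, σ(158) = 240, σ(159) = 216, σ(160) = 378, σ(161) = 192, σ(162) = 363, σ(163) = 164, σ(164) = 294, σ(165) = 288, σ(166) = 252, σ(167) = 168, σ(168) = 480, σ(169) = 183, σ(170) = 324, σ(171) = 260, σ(172) = 308. Summing all 172 values: 24430. (Average order: Σ_{n ≤ x} σ(n) ~ (π²/12) x². For x = 172, (π²/12)·172² ≈ 24331.86.)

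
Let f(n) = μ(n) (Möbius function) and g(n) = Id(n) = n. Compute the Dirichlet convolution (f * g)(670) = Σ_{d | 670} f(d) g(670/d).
(μ * Id)(670) = 264

Divisors of 670: [1, 2, 5, 10, 67, 134, 335, 670]. For each d | 670:
  d = 1: μ(1) · Id(670/1) = 1 · 670 = 670
  d = 2: μ(2) · Id(670/2) = -1 · 335 = -335
  d = 5: μ(5) · Id(670/5) = -1 · 134 = -134
  d = 10: μ(10) · Id(670/10) = 1 · 67 = 67
  d = 67: μ(67) · Id(670/67) = -1 · 10 = -10
  d = 134: μ(134) · Id(670/134) = 1 · 5 = 5
  d = 335: μ(335) · Id(670/335) = 1 · 2 = 2
  d = 670: μ(670) · Id(670/670) = -1 · 1 = -1
Summing: (μ * Id)(670) = 670 + -335 + -134 + 67 + -10 + 5 + 2 + -1 = 264.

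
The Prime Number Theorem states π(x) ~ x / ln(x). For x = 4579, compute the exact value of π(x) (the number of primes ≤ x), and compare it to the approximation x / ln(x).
π(4579) = 619;  x/ln(x) ≈ 543.23;  relative error ≈ 12.24%.

Directly count primes up to 4579: π(4579) = 619. The PNT approximation gives 4579/ln(4579) ≈ 4579/8.42924 ≈ 543.23. Relative error (π(x) − x/ln(x)) / π(x) ≈ 12.24%; the approximation is known to undercount slightly (Li(x) is a better estimate).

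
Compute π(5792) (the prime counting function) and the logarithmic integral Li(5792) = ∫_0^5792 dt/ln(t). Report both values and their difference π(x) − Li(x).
π(5792) = 760;  Li(5792) ≈ 776.46;  π(x) − Li(x) ≈ -16.46.

Direct count of primes ≤ 5792 gives π(5792) = 760. Numerical evaluation of the logarithmic integral gives Li(5792) ≈ 776.46. The difference π(x) − Li(x) ≈ -16.46 is typically negative for small/moderate x (Li(x) overestimates), though Littlewood's theorem shows this sign changes infinitely often.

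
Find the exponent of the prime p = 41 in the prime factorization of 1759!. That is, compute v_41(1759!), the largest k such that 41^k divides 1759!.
v_41(1759!) = 43

Legendre's formula: v_p(n!) = Σ_{k ≥ 1} ⌊n / p^k⌋. For p = 41, n = 1759, the terms are:
  ⌊1759/41^1⌋ = ⌊1759/41⌋ = 42
  ⌊1759/41^2⌋ = ⌊1759/1681⌋ = 1
(the next term ⌊1759/41^3⌋ = 0, terminating the sum). Summing: v_41(1759!) = 42 + 1 = 43.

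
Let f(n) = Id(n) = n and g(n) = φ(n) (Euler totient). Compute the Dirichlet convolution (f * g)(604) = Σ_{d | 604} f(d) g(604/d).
(Id * φ)(604) = 2408

Divisors of 604: [1, 2, 4, 151, 302, 604]. For each d | 604:
  d = 1: Id(1) · φ(604/1) = 1 · 300 = 300
  d = 2: Id(2) · φ(604/2) = 2 · 150 = 300
  d = 4: Id(4) · φ(604/4) = 4 · 150 = 600
  d = 151: Id(151) · φ(604/151) = 151 · 2 = 302
  d = 302: Id(302) · φ(604/302) = 302 · 1 = 302
  d = 604: Id(604) · φ(604/604) = 604 · 1 = 604
Summing: (Id * φ)(604) = 300 + 300 + 600 + 302 + 302 + 604 = 2408.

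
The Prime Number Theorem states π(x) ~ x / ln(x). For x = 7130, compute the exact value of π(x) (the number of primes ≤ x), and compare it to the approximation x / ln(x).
π(7130) = 914;  x/ln(x) ≈ 803.65;  relative error ≈ 12.07%.

Directly count primes up to 7130: π(7130) = 914. The PNT approximation gives 7130/ln(7130) ≈ 7130/8.87207 ≈ 803.65. Relative error (π(x) − x/ln(x)) / π(x) ≈ 12.07%; the approximation is known to undercount slightly (Li(x) is a better estimate).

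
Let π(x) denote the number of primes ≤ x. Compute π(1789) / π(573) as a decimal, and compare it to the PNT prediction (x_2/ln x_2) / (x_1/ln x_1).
π(1789)/π(573) = 278/105 ≈ 2.6476;  PNT prediction ≈ 2.6475.

π(573) = 105 and π(1789) = 278, so π(1789)/π(573) ≈ 2.6476. The PNT-predicted ratio is (1789/ln(1789)) / (573/ln(573)) ≈ 2.6475. The two agree to within a few percent, as expected.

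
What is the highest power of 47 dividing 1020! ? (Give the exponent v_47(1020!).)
v_47(1020!) = 21

Legendre's formula: v_p(n!) = Σ_{k ≥ 1} ⌊n / p^k⌋. For p = 47, n = 1020, the terms are:
  ⌊1020/47^1⌋ = ⌊1020/47⌋ = 21
(the next term ⌊1020/47^2⌋ = 0, terminating the sum). Summing: v_47(1020!) = 21 = 21.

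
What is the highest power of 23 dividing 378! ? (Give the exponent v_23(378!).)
v_23(378!) = 16

Legendre's formula: v_p(n!) = Σ_{k ≥ 1} ⌊n / p^k⌋. For p = 23, n = 378, the terms are:
  ⌊378/23^1⌋ = ⌊378/23⌋ = 16
(the next term ⌊378/23^2⌋ = 0, terminating the sum). Summing: v_23(378!) = 16 = 16.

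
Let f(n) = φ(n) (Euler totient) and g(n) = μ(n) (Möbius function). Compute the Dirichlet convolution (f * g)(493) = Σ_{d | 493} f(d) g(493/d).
(φ * μ)(493) = 405

Divisors of 493: [1, 17, 29, 493]. For each d | 493:
  d = 1: φ(1) · μ(493/1) = 1 · 1 = 1
  d = 17: φ(17) · μ(493/17) = 16 · -1 = -16
  d = 29: φ(29) · μ(493/29) = 28 · -1 = -28
  d = 493: φ(493) · μ(493/493) = 448 · 1 = 448
Summing: (φ * μ)(493) = 1 + -16 + -28 + 448 = 405.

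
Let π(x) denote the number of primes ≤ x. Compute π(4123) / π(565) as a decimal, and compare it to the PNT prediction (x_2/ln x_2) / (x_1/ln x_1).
π(4123)/π(565) = 566/103 ≈ 5.4951;  PNT prediction ≈ 5.5550.

π(565) = 103 and π(4123) = 566, so π(4123)/π(565) ≈ 5.4951. The PNT-predicted ratio is (4123/ln(4123)) / (565/ln(565)) ≈ 5.5550. The two agree to within a few percent, as expected.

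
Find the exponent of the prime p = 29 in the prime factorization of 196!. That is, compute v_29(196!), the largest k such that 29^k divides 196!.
v_29(196!) = 6

Legendre's formula: v_p(n!) = Σ_{k ≥ 1} ⌊n / p^k⌋. For p = 29, n = 196, the terms are:
  ⌊196/29^1⌋ = ⌊196/29⌋ = 6
(the next term ⌊196/29^2⌋ = 0, terminating the sum). Summing: v_29(196!) = 6 = 6.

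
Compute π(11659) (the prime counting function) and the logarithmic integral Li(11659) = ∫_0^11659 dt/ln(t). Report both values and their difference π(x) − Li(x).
π(11659) = 1400;  Li(11659) ≈ 1424.74;  π(x) − Li(x) ≈ -24.74.

Direct count of primes ≤ 11659 gives π(11659) = 1400. Numerical evaluation of the logarithmic integral gives Li(11659) ≈ 1424.74. The difference π(x) − Li(x) ≈ -24.74 is typically negative for small/moderate x (Li(x) overestimates), though Littlewood's theorem shows this sign changes infinitely often.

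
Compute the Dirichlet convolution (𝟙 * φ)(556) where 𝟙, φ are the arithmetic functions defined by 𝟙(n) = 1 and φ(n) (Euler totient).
(𝟙 * φ)(556) = 556

Divisors of 556: [1, 2, 4, 139, 278, 556]. For each d | 556:
  d = 1: 𝟙(1) · φ(556/1) = 1 · 276 = 276
  d = 2: 𝟙(2) · φ(556/2) = 1 · 138 = 138
  d = 4: 𝟙(4) · φ(556/4) = 1 · 138 = 138
  d = 139: 𝟙(139) · φ(556/139) = 1 · 2 = 2
  d = 278: 𝟙(278) · φ(556/278) = 1 · 1 = 1
  d = 556: 𝟙(556) · φ(556/556) = 1 · 1 = 1
Summing: (𝟙 * φ)(556) = 276 + 138 + 138 + 2 + 1 + 1 = 556.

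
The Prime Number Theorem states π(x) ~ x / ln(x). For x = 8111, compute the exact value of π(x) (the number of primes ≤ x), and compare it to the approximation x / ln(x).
π(8111) = 1020;  x/ln(x) ≈ 901.12;  relative error ≈ 11.65%.

Directly count primes up to 8111: π(8111) = 1020. The PNT approximation gives 8111/ln(8111) ≈ 8111/9.00098 ≈ 901.12. Relative error (π(x) − x/ln(x)) / π(x) ≈ 11.65%; the approximation is known to undercount slightly (Li(x) is a better estimate).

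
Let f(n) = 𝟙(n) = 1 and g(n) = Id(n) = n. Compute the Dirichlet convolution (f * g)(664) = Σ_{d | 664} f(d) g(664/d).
(𝟙 * Id)(664) = 1260

Divisors of 664: [1, 2, 4, 8, 83, 166, 332, 664]. For each d | 664:
  d = 1: 𝟙(1) · Id(664/1) = 1 · 664 = 664
  d = 2: 𝟙(2) · Id(664/2) = 1 · 332 = 332
  d = 4: 𝟙(4) · Id(664/4) = 1 · 166 = 166
  d = 8: 𝟙(8) · Id(664/8) = 1 · 83 = 83
  d = 83: 𝟙(83) · Id(664/83) = 1 · 8 = 8
  d = 166: 𝟙(166) · Id(664/166) = 1 · 4 = 4
  d = 332: 𝟙(332) · Id(664/332) = 1 · 2 = 2
  d = 664: 𝟙(664) · Id(664/664) = 1 · 1 = 1
Summing: (𝟙 * Id)(664) = 664 + 332 + 166 + 83 + 8 + 4 + 2 + 1 = 1260.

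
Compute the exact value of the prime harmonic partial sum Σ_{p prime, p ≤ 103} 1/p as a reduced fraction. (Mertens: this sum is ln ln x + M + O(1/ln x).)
Σ 1/p = 43710588286712969019768170103664304877397/23984823528925228172706521638692258396210

π(103) = 27, so the primes ≤ 103 are [2, 3, 5, 7, 11, 13, 17, 19, 23, 29, 31, 37, 41, 43, 47, 53, 59, 61, 67, 71, 73, 79, 83, 89, 97, 101, 103]. Summing 1/p over these primes: 43710588286712969019768170103664304877397/23984823528925228172706521638692258396210 ≈ 1.8224. Mertens estimate ln ln(103) + 0.2615 ≈ 1.7951.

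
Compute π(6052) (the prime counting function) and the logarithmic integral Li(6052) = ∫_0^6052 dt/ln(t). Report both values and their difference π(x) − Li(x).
π(6052) = 789;  Li(6052) ≈ 806.39;  π(x) − Li(x) ≈ -17.39.

Direct count of primes ≤ 6052 gives π(6052) = 789. Numerical evaluation of the logarithmic integral gives Li(6052) ≈ 806.39. The difference π(x) − Li(x) ≈ -17.39 is typically negative for small/moderate x (Li(x) overestimates), though Littlewood's theorem shows this sign changes infinitely often.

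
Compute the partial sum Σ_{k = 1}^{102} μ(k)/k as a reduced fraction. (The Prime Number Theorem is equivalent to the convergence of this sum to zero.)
Σ μ(k)/k = 2660830183286759736179348593747906673/232862364358497360900063316880507363070

Values of μ(k) for 1 ≤ k ≤ 102: μ(1) = 1, μ(2) = -1, μ(3) = -1, μ(5) = -1, μ(6) = 1, μ(7) = -1, μ(10) = 1, μ(11) = -1, μ(13) = -1, μ(14) = 1, μ(15) = 1, μ(17) = -1, μ(19) = -1, μ(21) = 1, μ(22) = 1, μ(23) = -1, μ(26) = 1, μ(29) = -1, μ(30) = -1, μ(31) = -1, μ(33) = 1, μ(34) = 1, μ(35) = 1, μ(37) = -1, μ(38) = 1, μ(39) = 1, μ(41) = -1, μ(42) = -1, μ(43) = -1, μ(46) = 1, μ(47) = -1, μ(51) = 1, μ(53) = -1, μ(55) = 1, μ(57) = 1, μ(58) = 1, μ(59) = -1, μ(61) = -1, μ(62) = 1, μ(65) = 1, μ(66) = -1, μ(67) = -1, μ(69) = 1, μ(70) = -1, μ(71) = -1, μ(73) = -1, μ(74) = 1, μ(77) = 1, μ(78) = -1, μ(79) = -1, μ(82) = 1, μ(83) = -1, μ(85) = 1, μ(86) = 1, μ(87) = 1, μ(89) = -1, μ(91) = 1, μ(93) = 1, μ(94) = 1, μ(95) = 1, μ(97) = -1, μ(101) = -1, μ(102) = -1, with μ = 0 on non-squarefree integers. Summing μ(k)/k for k where μ(k) ≠ 0 gives 2660830183286759736179348593747906673/232862364358497360900063316880507363070 ≈ 0.0114. (PNT ⟺ this sum → 0 as n → ∞.)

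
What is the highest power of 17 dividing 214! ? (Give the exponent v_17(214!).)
v_17(214!) = 12

Legendre's formula: v_p(n!) = Σ_{k ≥ 1} ⌊n / p^k⌋. For p = 17, n = 214, the terms are:
  ⌊214/17^1⌋ = ⌊214/17⌋ = 12
(the next term ⌊214/17^2⌋ = 0, terminating the sum). Summing: v_17(214!) = 12 = 12.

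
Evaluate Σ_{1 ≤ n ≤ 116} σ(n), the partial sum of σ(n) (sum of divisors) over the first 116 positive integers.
Σ_{n ≤ 116} σ(n) = 11107

Compute σ(n) for each 1 ≤ n ≤ 116: σ(1) = 1, σ(2) = 3, σ(3) = 4, σ(4) = 7, σ(5) = 6, σ(6) = 12, σ(7) = 8, σ(8) = 15, σ(9) = 13, σ(10) = 18, σ(11) = 12, σ(12) = 28, σ(13) = 14, σ(14) = 24, σ(15) = 24, σ(16) = 31, σ(17) = 18, σ(18) = 39, σ(19) = 20, σ(20) = 42, σ(21) = 32, σ(22) = 36, σ(23) = 24, σ(24) = 60, σ(25) = 31, σ(26) = 42, σ(27) = 40, σ(28) = 56, σ(29) = 30, σ(30) = 72, σ(31) = 32, σ(32) = 63, σ(33) = 48, σ(34) = 54, σ(35) = 48, σ(36) = 91, σ(37) = 38, σ(38) = 60, σ(39) = 56, σ(40) = 90, σ(41) = 42, σ(42) = 96, σ(43) = 44, σ(44) = 84, σ(45) = 78, σ(46) = 72, σ(47) = 48, σ(48) = 124, σ(49) = 57, σ(50) = 93, σ(51) = 72, σ(52) = 98, σ(53) = 54, σ(54) = 120, σ(55) = 72, σ(56) = 120, σ(57) = 80, σ(58) = 90, σ(59) = 60, σ(60) = 168, σ(61) = 62, σ(62) = 96, σ(63) = 104, σ(64) = 127, σ(65) = 84, σ(66) = 144, σ(67) = 68, σ(68) = 126, σ(69) = 96, σ(70) = 144, σ(71) = 72, σ(72) = 195, σ(73) = 74, σ(74) = 114, σ(75) = 124, σ(76) = 140, σ(77) = 96, σ(78) = 168, σ(79) = 80, σ(80) = 186, σ(81) = 121, σ(82) = 126, σ(83) = 84, σ(84) = 224, σ(85) = 108, σ(86) = 132, σ(87) = 120, σ(88) = 180, σ(89) = 90, σ(90) = 234, σ(91) = 112, σ(92) = 168, σ(93) = 128, σ(94) = 144, σ(95) = 120, σ(96) = 252, σ(97) = 98, σ(98) = 171, σ(99) = 156, σ(100) = 217, σ(101) = 102, σ(102) = 216, σ(103) = 104, σ(104) = 210, σ(105) = 192, σ(106) = 162, σ(107) = 108, σ(108) = 280, σ(109) = 110, σ(110) = 216, σ(111) = 152, σ(112) = 248, σ(113) = 114, σ(114) = 240, σ(115) = 144, σ(116) = 210. Summing all 116 values: 11107. (Average order: Σ_{n ≤ x} σ(n) ~ (π²/12) x². For x = 116, (π²/12)·116² ≈ 11067.12.)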